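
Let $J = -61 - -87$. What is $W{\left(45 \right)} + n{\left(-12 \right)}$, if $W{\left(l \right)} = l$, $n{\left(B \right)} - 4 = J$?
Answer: $75$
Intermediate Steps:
$J = 26$ ($J = -61 + 87 = 26$)
$n{\left(B \right)} = 30$ ($n{\left(B \right)} = 4 + 26 = 30$)
$W{\left(45 \right)} + n{\left(-12 \right)} = 45 + 30 = 75$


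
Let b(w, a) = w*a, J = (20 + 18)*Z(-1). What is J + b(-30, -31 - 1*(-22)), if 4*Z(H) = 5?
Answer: 635/2 ≈ 317.50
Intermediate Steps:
Z(H) = 5/4 (Z(H) = (¼)*5 = 5/4)
J = 95/2 (J = (20 + 18)*(5/4) = 38*(5/4) = 95/2 ≈ 47.500)
b(w, a) = a*w
J + b(-30, -31 - 1*(-22)) = 95/2 + (-31 - 1*(-22))*(-30) = 95/2 + (-31 + 22)*(-30) = 95/2 - 9*(-30) = 95/2 + 270 = 635/2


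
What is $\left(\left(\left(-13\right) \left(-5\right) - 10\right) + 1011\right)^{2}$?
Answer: $1136356$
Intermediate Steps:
$\left(\left(\left(-13\right) \left(-5\right) - 10\right) + 1011\right)^{2} = \left(\left(65 - 10\right) + 1011\right)^{2} = \left(55 + 1011\right)^{2} = 1066^{2} = 1136356$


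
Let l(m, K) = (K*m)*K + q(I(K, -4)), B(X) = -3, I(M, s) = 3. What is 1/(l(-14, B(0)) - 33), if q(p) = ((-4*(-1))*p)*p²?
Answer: -1/51 ≈ -0.019608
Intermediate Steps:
q(p) = 4*p³ (q(p) = (4*p)*p² = 4*p³)
l(m, K) = 108 + m*K² (l(m, K) = (K*m)*K + 4*3³ = m*K² + 4*27 = m*K² + 108 = 108 + m*K²)
1/(l(-14, B(0)) - 33) = 1/((108 - 14*(-3)²) - 33) = 1/((108 - 14*9) - 33) = 1/((108 - 126) - 33) = 1/(-18 - 33) = 1/(-51) = -1/51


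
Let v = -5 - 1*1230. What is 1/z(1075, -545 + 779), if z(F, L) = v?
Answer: -1/1235 ≈ -0.00080972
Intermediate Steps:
v = -1235 (v = -5 - 1230 = -1235)
z(F, L) = -1235
1/z(1075, -545 + 779) = 1/(-1235) = -1/1235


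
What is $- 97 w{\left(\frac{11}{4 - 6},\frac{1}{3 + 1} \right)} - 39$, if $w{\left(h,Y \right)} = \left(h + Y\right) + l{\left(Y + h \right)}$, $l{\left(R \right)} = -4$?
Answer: $\frac{3433}{4} \approx 858.25$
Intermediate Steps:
$w{\left(h,Y \right)} = -4 + Y + h$ ($w{\left(h,Y \right)} = \left(h + Y\right) - 4 = \left(Y + h\right) - 4 = -4 + Y + h$)
$- 97 w{\left(\frac{11}{4 - 6},\frac{1}{3 + 1} \right)} - 39 = - 97 \left(-4 + \frac{1}{3 + 1} + \frac{11}{4 - 6}\right) - 39 = - 97 \left(-4 + \frac{1}{4} + \frac{11}{4 - 6}\right) - 39 = - 97 \left(-4 + \frac{1}{4} + \frac{11}{-2}\right) - 39 = - 97 \left(-4 + \frac{1}{4} + 11 \left(- \frac{1}{2}\right)\right) - 39 = - 97 \left(-4 + \frac{1}{4} - \frac{11}{2}\right) - 39 = \left(-97\right) \left(- \frac{37}{4}\right) - 39 = \frac{3589}{4} - 39 = \frac{3433}{4}$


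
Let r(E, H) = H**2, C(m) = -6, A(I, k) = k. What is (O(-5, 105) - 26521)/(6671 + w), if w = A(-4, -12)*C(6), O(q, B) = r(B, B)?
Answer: -15496/6743 ≈ -2.2981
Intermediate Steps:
O(q, B) = B**2
w = 72 (w = -12*(-6) = 72)
(O(-5, 105) - 26521)/(6671 + w) = (105**2 - 26521)/(6671 + 72) = (11025 - 26521)/6743 = -15496*1/6743 = -15496/6743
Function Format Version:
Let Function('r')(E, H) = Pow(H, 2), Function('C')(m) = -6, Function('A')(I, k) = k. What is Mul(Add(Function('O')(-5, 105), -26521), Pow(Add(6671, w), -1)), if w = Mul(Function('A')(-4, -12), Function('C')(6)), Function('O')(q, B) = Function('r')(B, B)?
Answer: Rational(-15496, 6743) ≈ -2.2981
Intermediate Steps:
Function('O')(q, B) = Pow(B, 2)
w = 72 (w = Mul(-12, -6) = 72)
Mul(Add(Function('O')(-5, 105), -26521), Pow(Add(6671, w), -1)) = Mul(Add(Pow(105, 2), -26521), Pow(Add(6671, 72), -1)) = Mul(Add(11025, -26521), Pow(6743, -1)) = Mul(-15496, Rational(1, 6743)) = Rational(-15496, 6743)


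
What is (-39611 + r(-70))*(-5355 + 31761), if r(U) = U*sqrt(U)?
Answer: -1045968066 - 1848420*I*sqrt(70) ≈ -1.046e+9 - 1.5465e+7*I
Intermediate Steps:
r(U) = U**(3/2)
(-39611 + r(-70))*(-5355 + 31761) = (-39611 + (-70)**(3/2))*(-5355 + 31761) = (-39611 - 70*I*sqrt(70))*26406 = -1045968066 - 1848420*I*sqrt(70)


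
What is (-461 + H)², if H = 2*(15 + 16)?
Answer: 159201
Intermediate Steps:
H = 62 (H = 2*31 = 62)
(-461 + H)² = (-461 + 62)² = (-399)² = 159201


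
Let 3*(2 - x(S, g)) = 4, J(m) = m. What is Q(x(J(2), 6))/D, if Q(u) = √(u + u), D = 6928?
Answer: √3/10392 ≈ 0.00016667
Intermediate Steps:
x(S, g) = ⅔ (x(S, g) = 2 - ⅓*4 = 2 - 4/3 = ⅔)
Q(u) = √2*√u (Q(u) = √(2*u) = √2*√u)
Q(x(J(2), 6))/D = (√2*√(⅔))/6928 = (√2*(√6/3))*(1/6928) = (2*√3/3)*(1/6928) = √3/10392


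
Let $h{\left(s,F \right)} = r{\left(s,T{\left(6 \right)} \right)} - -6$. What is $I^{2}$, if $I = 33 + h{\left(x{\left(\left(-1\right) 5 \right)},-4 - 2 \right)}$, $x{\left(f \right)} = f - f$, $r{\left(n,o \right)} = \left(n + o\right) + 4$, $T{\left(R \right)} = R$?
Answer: $2401$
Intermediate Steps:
$r{\left(n,o \right)} = 4 + n + o$
$x{\left(f \right)} = 0$
$h{\left(s,F \right)} = 16 + s$ ($h{\left(s,F \right)} = \left(4 + s + 6\right) - -6 = \left(10 + s\right) + 6 = 16 + s$)
$I = 49$ ($I = 33 + \left(16 + 0\right) = 33 + 16 = 49$)
$I^{2} = 49^{2} = 2401$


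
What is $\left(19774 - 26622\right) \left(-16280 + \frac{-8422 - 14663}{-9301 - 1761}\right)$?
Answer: $\frac{616546925600}{5531} \approx 1.1147 \cdot 10^{8}$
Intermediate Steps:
$\left(19774 - 26622\right) \left(-16280 + \frac{-8422 - 14663}{-9301 - 1761}\right) = \left(19774 - 26622\right) \left(-16280 - \frac{23085}{-11062}\right) = \left(19774 - 26622\right) \left(-16280 - - \frac{23085}{11062}\right) = - 6848 \left(-16280 + \frac{23085}{11062}\right) = \left(-6848\right) \left(- \frac{180066275}{11062}\right) = \frac{616546925600}{5531}$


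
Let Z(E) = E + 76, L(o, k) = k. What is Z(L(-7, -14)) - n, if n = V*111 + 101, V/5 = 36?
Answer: -20019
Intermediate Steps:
V = 180 (V = 5*36 = 180)
Z(E) = 76 + E
n = 20081 (n = 180*111 + 101 = 19980 + 101 = 20081)
Z(L(-7, -14)) - n = (76 - 14) - 1*20081 = 62 - 20081 = -20019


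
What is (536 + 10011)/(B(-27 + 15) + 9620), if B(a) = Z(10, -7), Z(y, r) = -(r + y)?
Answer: 10547/9617 ≈ 1.0967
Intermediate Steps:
Z(y, r) = -r - y
B(a) = -3 (B(a) = -1*(-7) - 1*10 = 7 - 10 = -3)
(536 + 10011)/(B(-27 + 15) + 9620) = (536 + 10011)/(-3 + 9620) = 10547/9617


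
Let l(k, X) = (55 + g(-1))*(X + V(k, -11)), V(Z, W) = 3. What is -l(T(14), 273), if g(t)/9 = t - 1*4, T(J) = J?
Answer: -2760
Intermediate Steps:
g(t) = -36 + 9*t (g(t) = 9*(t - 1*4) = 9*(t - 4) = 9*(-4 + t) = -36 + 9*t)
l(k, X) = 30 + 10*X (l(k, X) = (55 + (-36 + 9*(-1)))*(X + 3) = (55 + (-36 - 9))*(3 + X) = (55 - 45)*(3 + X) = 10*(3 + X) = 30 + 10*X)
-l(T(14), 273) = -(30 + 10*273) = -(30 + 2730) = -1*2760 = -2760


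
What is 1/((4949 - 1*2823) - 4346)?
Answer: -1/2220 ≈ -0.00045045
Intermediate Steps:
1/((4949 - 1*2823) - 4346) = 1/((4949 - 2823) - 4346) = 1/(2126 - 4346) = 1/(-2220) = -1/2220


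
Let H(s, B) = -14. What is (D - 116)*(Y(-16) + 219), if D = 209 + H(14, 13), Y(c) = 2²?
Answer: 17617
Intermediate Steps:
Y(c) = 4
D = 195 (D = 209 - 14 = 195)
(D - 116)*(Y(-16) + 219) = (195 - 116)*(4 + 219) = 79*223 = 17617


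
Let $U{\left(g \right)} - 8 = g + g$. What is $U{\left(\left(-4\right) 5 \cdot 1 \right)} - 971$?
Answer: $-1003$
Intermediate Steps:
$U{\left(g \right)} = 8 + 2 g$ ($U{\left(g \right)} = 8 + \left(g + g\right) = 8 + 2 g$)
$U{\left(\left(-4\right) 5 \cdot 1 \right)} - 971 = \left(8 + 2 \left(-4\right) 5 \cdot 1\right) - 971 = \left(8 + 2 \left(\left(-20\right) 1\right)\right) - 971 = \left(8 + 2 \left(-20\right)\right) - 971 = \left(8 - 40\right) - 971 = -32 - 971 = -1003$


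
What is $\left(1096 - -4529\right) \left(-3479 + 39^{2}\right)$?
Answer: $-11013750$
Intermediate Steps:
$\left(1096 - -4529\right) \left(-3479 + 39^{2}\right) = \left(1096 + 4529\right) \left(-3479 + 1521\right) = 5625 \left(-1958\right) = -11013750$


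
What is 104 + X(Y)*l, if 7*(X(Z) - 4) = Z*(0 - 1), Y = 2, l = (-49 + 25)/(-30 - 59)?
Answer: 65416/623 ≈ 105.00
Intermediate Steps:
l = 24/89 (l = -24/(-89) = -24*(-1/89) = 24/89 ≈ 0.26966)
X(Z) = 4 - Z/7 (X(Z) = 4 + (Z*(0 - 1))/7 = 4 + (Z*(-1))/7 = 4 + (-Z)/7 = 4 - Z/7)
104 + X(Y)*l = 104 + (4 - 1/7*2)*(24/89) = 104 + (4 - 2/7)*(24/89) = 104 + (26/7)*(24/89) = 104 + 624/623 = 65416/623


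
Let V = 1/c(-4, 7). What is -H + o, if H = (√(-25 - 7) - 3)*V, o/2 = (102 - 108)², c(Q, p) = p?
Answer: 507/7 - 4*I*√2/7 ≈ 72.429 - 0.80812*I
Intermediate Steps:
V = ⅐ (V = 1/7 = ⅐ ≈ 0.14286)
o = 72 (o = 2*(102 - 108)² = 2*(-6)² = 2*36 = 72)
H = -3/7 + 4*I*√2/7 (H = (√(-25 - 7) - 3)*(⅐) = (√(-32) - 3)*(⅐) = (4*I*√2 - 3)*(⅐) = (-3 + 4*I*√2)*(⅐) = -3/7 + 4*I*√2/7 ≈ -0.42857 + 0.80812*I)
-H + o = -(-3/7 + 4*I*√2/7) + 72 = (3/7 - 4*I*√2/7) + 72 = 507/7 - 4*I*√2/7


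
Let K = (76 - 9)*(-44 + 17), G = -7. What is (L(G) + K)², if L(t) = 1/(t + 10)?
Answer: 29441476/9 ≈ 3.2713e+6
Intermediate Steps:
L(t) = 1/(10 + t)
K = -1809 (K = 67*(-27) = -1809)
(L(G) + K)² = (1/(10 - 7) - 1809)² = (1/3 - 1809)² = (⅓ - 1809)² = (-5426/3)² = 29441476/9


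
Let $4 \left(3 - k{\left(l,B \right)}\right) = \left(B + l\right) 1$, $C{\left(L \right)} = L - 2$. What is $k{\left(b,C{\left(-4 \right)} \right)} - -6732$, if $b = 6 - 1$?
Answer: $\frac{26941}{4} \approx 6735.3$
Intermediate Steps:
$b = 5$ ($b = 6 - 1 = 5$)
$C{\left(L \right)} = -2 + L$ ($C{\left(L \right)} = L - 2 = -2 + L$)
$k{\left(l,B \right)} = 3 - \frac{B}{4} - \frac{l}{4}$ ($k{\left(l,B \right)} = 3 - \frac{\left(B + l\right) 1}{4} = 3 - \frac{B + l}{4} = 3 - \left(\frac{B}{4} + \frac{l}{4}\right) = 3 - \frac{B}{4} - \frac{l}{4}$)
$k{\left(b,C{\left(-4 \right)} \right)} - -6732 = \left(3 - \frac{-2 - 4}{4} - \frac{5}{4}\right) - -6732 = \left(3 - - \frac{3}{2} - \frac{5}{4}\right) + 6732 = \left(3 + \frac{3}{2} - \frac{5}{4}\right) + 6732 = \frac{13}{4} + 6732 = \frac{26941}{4}$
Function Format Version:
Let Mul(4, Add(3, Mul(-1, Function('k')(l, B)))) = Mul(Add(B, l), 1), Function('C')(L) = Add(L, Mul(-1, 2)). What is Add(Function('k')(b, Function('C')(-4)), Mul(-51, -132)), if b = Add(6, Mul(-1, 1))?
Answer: Rational(26941, 4) ≈ 6735.3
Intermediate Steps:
b = 5 (b = Add(6, -1) = 5)
Function('C')(L) = Add(-2, L) (Function('C')(L) = Add(L, -2) = Add(-2, L))
Function('k')(l, B) = Add(3, Mul(Rational(-1, 4), B), Mul(Rational(-1, 4), l)) (Function('k')(l, B) = Add(3, Mul(Rational(-1, 4), Mul(Add(B, l), 1))) = Add(3, Mul(Rational(-1, 4), Add(B, l))) = Add(3, Add(Mul(Rational(-1, 4), B), Mul(Rational(-1, 4), l))) = Add(3, Mul(Rational(-1, 4), B), Mul(Rational(-1, 4), l)))
Add(Function('k')(b, Function('C')(-4)), Mul(-51, -132)) = Add(Add(3, Mul(Rational(-1, 4), Add(-2, -4)), Mul(Rational(-1, 4), 5)), Mul(-51, -132)) = Add(Add(3, Mul(Rational(-1, 4), -6), Rational(-5, 4)), 6732) = Add(Add(3, Rational(3, 2), Rational(-5, 4)), 6732) = Add(Rational(13, 4), 6732) = Rational(26941, 4)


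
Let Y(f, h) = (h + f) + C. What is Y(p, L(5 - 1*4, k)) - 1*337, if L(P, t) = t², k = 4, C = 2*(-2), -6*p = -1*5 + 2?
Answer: -649/2 ≈ -324.50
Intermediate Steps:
p = ½ (p = -(-1*5 + 2)/6 = -(-5 + 2)/6 = -⅙*(-3) = ½ ≈ 0.50000)
C = -4
Y(f, h) = -4 + f + h (Y(f, h) = (h + f) - 4 = (f + h) - 4 = -4 + f + h)
Y(p, L(5 - 1*4, k)) - 1*337 = (-4 + ½ + 4²) - 1*337 = (-4 + ½ + 16) - 337 = 25/2 - 337 = -649/2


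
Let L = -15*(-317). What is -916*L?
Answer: -4355580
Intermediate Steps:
L = 4755
-916*L = -916*4755 = -4355580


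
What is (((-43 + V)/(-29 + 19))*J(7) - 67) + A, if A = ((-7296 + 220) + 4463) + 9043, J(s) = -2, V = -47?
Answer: 6345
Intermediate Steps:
A = 6430 (A = (-7076 + 4463) + 9043 = -2613 + 9043 = 6430)
(((-43 + V)/(-29 + 19))*J(7) - 67) + A = (((-43 - 47)/(-29 + 19))*(-2) - 67) + 6430 = (-90/(-10)*(-2) - 67) + 6430 = (-90*(-1/10)*(-2) - 67) + 6430 = (9*(-2) - 67) + 6430 = (-18 - 67) + 6430 = -85 + 6430 = 6345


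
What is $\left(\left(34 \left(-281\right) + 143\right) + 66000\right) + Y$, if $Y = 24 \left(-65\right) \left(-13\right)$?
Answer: $76869$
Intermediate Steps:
$Y = 20280$ ($Y = \left(-1560\right) \left(-13\right) = 20280$)
$\left(\left(34 \left(-281\right) + 143\right) + 66000\right) + Y = \left(\left(34 \left(-281\right) + 143\right) + 66000\right) + 20280 = \left(\left(-9554 + 143\right) + 66000\right) + 20280 = \left(-9411 + 66000\right) + 20280 = 56589 + 20280 = 76869$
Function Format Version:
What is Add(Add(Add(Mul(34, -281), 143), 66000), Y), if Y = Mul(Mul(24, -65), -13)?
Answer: 76869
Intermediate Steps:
Y = 20280 (Y = Mul(-1560, -13) = 20280)
Add(Add(Add(Mul(34, -281), 143), 66000), Y) = Add(Add(Add(Mul(34, -281), 143), 66000), 20280) = Add(Add(Add(-9554, 143), 66000), 20280) = Add(Add(-9411, 66000), 20280) = Add(56589, 20280) = 76869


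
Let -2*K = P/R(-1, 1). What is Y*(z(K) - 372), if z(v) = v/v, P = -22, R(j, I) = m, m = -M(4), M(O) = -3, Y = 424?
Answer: -157304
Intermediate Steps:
m = 3 (m = -1*(-3) = 3)
R(j, I) = 3
K = 11/3 (K = -(-11)/3 = -½*(-22/3) = 11/3 ≈ 3.6667)
z(v) = 1
Y*(z(K) - 372) = 424*(1 - 372) = 424*(-371) = -157304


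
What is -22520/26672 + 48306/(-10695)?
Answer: -63719543/11885710 ≈ -5.3610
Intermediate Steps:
-22520/26672 + 48306/(-10695) = -22520*1/26672 + 48306*(-1/10695) = -2815/3334 - 16102/3565 = -63719543/11885710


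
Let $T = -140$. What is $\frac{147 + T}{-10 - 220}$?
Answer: $- \frac{7}{230} \approx -0.030435$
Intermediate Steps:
$\frac{147 + T}{-10 - 220} = \frac{147 - 140}{-10 - 220} = \frac{7}{-230} = 7 \left(- \frac{1}{230}\right) = - \frac{7}{230}$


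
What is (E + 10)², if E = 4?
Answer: 196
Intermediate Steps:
(E + 10)² = (4 + 10)² = 14² = 196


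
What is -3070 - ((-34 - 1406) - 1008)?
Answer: -622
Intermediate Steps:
-3070 - ((-34 - 1406) - 1008) = -3070 - (-1440 - 1008) = -3070 - 1*(-2448) = -3070 + 2448 = -622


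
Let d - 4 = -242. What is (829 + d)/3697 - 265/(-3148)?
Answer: 2840173/11638156 ≈ 0.24404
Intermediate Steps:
d = -238 (d = 4 - 242 = -238)
(829 + d)/3697 - 265/(-3148) = (829 - 238)/3697 - 265/(-3148) = 591*(1/3697) - 265*(-1/3148) = 591/3697 + 265/3148 = 2840173/11638156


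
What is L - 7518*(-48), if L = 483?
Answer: 361347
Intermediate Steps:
L - 7518*(-48) = 483 - 7518*(-48) = 483 - 1253*(-288) = 483 + 360864 = 361347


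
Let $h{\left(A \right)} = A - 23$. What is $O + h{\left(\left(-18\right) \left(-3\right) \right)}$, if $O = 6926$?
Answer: $6957$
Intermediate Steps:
$h{\left(A \right)} = -23 + A$ ($h{\left(A \right)} = A - 23 = -23 + A$)
$O + h{\left(\left(-18\right) \left(-3\right) \right)} = 6926 - -31 = 6926 + \left(-23 + 54\right) = 6926 + 31 = 6957$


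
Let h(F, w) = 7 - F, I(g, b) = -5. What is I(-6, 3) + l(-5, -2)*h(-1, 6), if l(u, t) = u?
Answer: -45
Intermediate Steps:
I(-6, 3) + l(-5, -2)*h(-1, 6) = -5 - 5*(7 - 1*(-1)) = -5 - 5*(7 + 1) = -5 - 5*8 = -5 - 40 = -45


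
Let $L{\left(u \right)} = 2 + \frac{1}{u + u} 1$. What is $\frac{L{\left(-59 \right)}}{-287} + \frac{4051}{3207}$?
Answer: $\frac{136437521}{108608262} \approx 1.2562$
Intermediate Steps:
$L{\left(u \right)} = 2 + \frac{1}{2 u}$ ($L{\left(u \right)} = 2 + \frac{1}{2 u} 1 = 2 + \frac{1}{2 u}$)
$\frac{L{\left(-59 \right)}}{-287} + \frac{4051}{3207} = \frac{2 + \frac{1}{2 \left(-59\right)}}{-287} + \frac{4051}{3207} = \left(2 + \frac{1}{2} \left(- \frac{1}{59}\right)\right) \left(- \frac{1}{287}\right) + 4051 \cdot \frac{1}{3207} = \left(2 - \frac{1}{118}\right) \left(- \frac{1}{287}\right) + \frac{4051}{3207} = \frac{235}{118} \left(- \frac{1}{287}\right) + \frac{4051}{3207} = - \frac{235}{33866} + \frac{4051}{3207} = \frac{136437521}{108608262}$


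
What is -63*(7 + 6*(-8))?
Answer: 2583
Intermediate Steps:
-63*(7 + 6*(-8)) = -63*(7 - 48) = -63*(-41) = 2583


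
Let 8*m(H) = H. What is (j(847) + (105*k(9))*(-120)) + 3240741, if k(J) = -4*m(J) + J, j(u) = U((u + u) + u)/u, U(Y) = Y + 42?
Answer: 385269330/121 ≈ 3.1840e+6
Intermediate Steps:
U(Y) = 42 + Y
m(H) = H/8
j(u) = (42 + 3*u)/u (j(u) = (42 + ((u + u) + u))/u = (42 + (2*u + u))/u = (42 + 3*u)/u)
k(J) = J/2 (k(J) = -J/2 + J = J/2)
(j(847) + (105*k(9))*(-120)) + 3240741 = ((3 + 42/847) + (105*((½)*9))*(-120)) + 3240741 = ((3 + 42*(1/847)) + (105*(9/2))*(-120)) + 3240741 = ((3 + 6/121) + (945/2)*(-120)) + 3240741 = (369/121 - 56700) + 3240741 = -6860331/121 + 3240741 = 385269330/121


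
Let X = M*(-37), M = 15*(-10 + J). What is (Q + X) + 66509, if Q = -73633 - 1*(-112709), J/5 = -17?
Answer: 158310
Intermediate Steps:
J = -85 (J = 5*(-17) = -85)
Q = 39076 (Q = -73633 + 112709 = 39076)
M = -1425 (M = 15*(-10 - 85) = 15*(-95) = -1425)
X = 52725 (X = -1425*(-37) = 52725)
(Q + X) + 66509 = (39076 + 52725) + 66509 = 91801 + 66509 = 158310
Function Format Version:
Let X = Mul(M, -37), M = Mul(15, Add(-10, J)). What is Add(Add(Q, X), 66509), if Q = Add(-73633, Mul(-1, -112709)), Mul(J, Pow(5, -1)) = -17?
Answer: 158310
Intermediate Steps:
J = -85 (J = Mul(5, -17) = -85)
Q = 39076 (Q = Add(-73633, 112709) = 39076)
M = -1425 (M = Mul(15, Add(-10, -85)) = Mul(15, -95) = -1425)
X = 52725 (X = Mul(-1425, -37) = 52725)
Add(Add(Q, X), 66509) = Add(Add(39076, 52725), 66509) = Add(91801, 66509) = 158310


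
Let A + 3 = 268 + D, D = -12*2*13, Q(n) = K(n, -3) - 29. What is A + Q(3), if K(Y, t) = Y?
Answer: -73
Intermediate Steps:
Q(n) = -29 + n (Q(n) = n - 29 = -29 + n)
D = -312 (D = -24*13 = -312)
A = -47 (A = -3 + (268 - 312) = -3 - 44 = -47)
A + Q(3) = -47 + (-29 + 3) = -47 - 26 = -73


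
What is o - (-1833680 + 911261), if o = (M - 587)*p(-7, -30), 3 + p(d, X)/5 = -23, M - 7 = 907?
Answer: 879909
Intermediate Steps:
M = 914 (M = 7 + 907 = 914)
p(d, X) = -130 (p(d, X) = -15 + 5*(-23) = -15 - 115 = -130)
o = -42510 (o = (914 - 587)*(-130) = 327*(-130) = -42510)
o - (-1833680 + 911261) = -42510 - (-1833680 + 911261) = -42510 - 1*(-922419) = -42510 + 922419 = 879909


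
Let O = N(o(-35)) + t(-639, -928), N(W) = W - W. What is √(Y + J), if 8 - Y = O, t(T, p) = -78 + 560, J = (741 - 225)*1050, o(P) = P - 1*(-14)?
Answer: √541326 ≈ 735.75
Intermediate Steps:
o(P) = 14 + P (o(P) = P + 14 = 14 + P)
J = 541800 (J = 516*1050 = 541800)
t(T, p) = 482
N(W) = 0
O = 482 (O = 0 + 482 = 482)
Y = -474 (Y = 8 - 1*482 = 8 - 482 = -474)
√(Y + J) = √(-474 + 541800) = √541326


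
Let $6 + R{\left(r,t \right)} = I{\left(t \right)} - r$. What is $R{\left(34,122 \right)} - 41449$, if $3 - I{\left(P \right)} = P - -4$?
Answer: $-41612$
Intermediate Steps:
$I{\left(P \right)} = -1 - P$ ($I{\left(P \right)} = 3 - \left(P - -4\right) = 3 - \left(P + 4\right) = 3 - \left(4 + P\right) = -1 - P$)
$R{\left(r,t \right)} = -7 - r - t$ ($R{\left(r,t \right)} = -6 - \left(1 + r + t\right) = -7 - r - t$)
$R{\left(34,122 \right)} - 41449 = \left(-7 - 34 - 122\right) - 41449 = -163 - 41449 = -41612$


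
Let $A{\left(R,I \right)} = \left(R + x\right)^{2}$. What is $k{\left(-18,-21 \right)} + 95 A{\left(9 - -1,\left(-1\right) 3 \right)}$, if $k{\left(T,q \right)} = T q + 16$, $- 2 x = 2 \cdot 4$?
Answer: $3814$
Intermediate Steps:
$x = -4$ ($x = - \frac{2 \cdot 4}{2} = \left(- \frac{1}{2}\right) 8 = -4$)
$k{\left(T,q \right)} = 16 + T q$
$A{\left(R,I \right)} = \left(-4 + R\right)^{2}$ ($A{\left(R,I \right)} = \left(R - 4\right)^{2} = \left(-4 + R\right)^{2}$)
$k{\left(-18,-21 \right)} + 95 A{\left(9 - -1,\left(-1\right) 3 \right)} = \left(16 - -378\right) + 95 \left(-4 + \left(9 - -1\right)\right)^{2} = \left(16 + 378\right) + 95 \left(-4 + \left(9 + 1\right)\right)^{2} = 394 + 95 \left(-4 + 10\right)^{2} = 394 + 95 \cdot 6^{2} = 394 + 95 \cdot 36 = 394 + 3420 = 3814$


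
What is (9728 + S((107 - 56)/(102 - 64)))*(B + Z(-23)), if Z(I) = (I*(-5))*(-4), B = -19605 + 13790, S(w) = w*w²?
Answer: -3350394855425/54872 ≈ -6.1058e+7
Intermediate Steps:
S(w) = w³
B = -5815
Z(I) = 20*I (Z(I) = -5*I*(-4) = 20*I)
(9728 + S((107 - 56)/(102 - 64)))*(B + Z(-23)) = (9728 + ((107 - 56)/(102 - 64))³)*(-5815 + 20*(-23)) = (9728 + (51/38)³)*(-5815 - 460) = (9728 + (51*(1/38))³)*(-6275) = (9728 + (51/38)³)*(-6275) = (9728 + 132651/54872)*(-6275) = (533927467/54872)*(-6275) = -3350394855425/54872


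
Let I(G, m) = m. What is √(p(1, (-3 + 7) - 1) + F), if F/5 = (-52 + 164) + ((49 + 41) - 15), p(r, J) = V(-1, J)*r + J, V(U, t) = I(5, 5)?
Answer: √943 ≈ 30.708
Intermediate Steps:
V(U, t) = 5
p(r, J) = J + 5*r (p(r, J) = 5*r + J = J + 5*r)
F = 935 (F = 5*((-52 + 164) + ((49 + 41) - 15)) = 5*(112 + (90 - 15)) = 5*(112 + 75) = 5*187 = 935)
√(p(1, (-3 + 7) - 1) + F) = √((((-3 + 7) - 1) + 5*1) + 935) = √(((4 - 1) + 5) + 935) = √((3 + 5) + 935) = √(8 + 935) = √943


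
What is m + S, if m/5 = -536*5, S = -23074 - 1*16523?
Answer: -52997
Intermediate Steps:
S = -39597 (S = -23074 - 16523 = -39597)
m = -13400 (m = 5*(-536*5) = 5*(-2680) = -13400)
m + S = -13400 - 39597 = -52997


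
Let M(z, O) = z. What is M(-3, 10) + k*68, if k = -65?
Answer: -4423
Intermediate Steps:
M(-3, 10) + k*68 = -3 - 65*68 = -3 - 4420 = -4423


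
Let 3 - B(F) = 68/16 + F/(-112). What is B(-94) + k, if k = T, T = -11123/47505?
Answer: -6180973/2660280 ≈ -2.3234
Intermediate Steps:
B(F) = -5/4 + F/112 (B(F) = 3 - (68/16 + F/(-112)) = 3 - (68*(1/16) + F*(-1/112)) = 3 - (17/4 - F/112) = 3 + (-17/4 + F/112) = -5/4 + F/112)
T = -11123/47505 (T = -11123*1/47505 = -11123/47505 ≈ -0.23414)
k = -11123/47505 ≈ -0.23414
B(-94) + k = (-5/4 + (1/112)*(-94)) - 11123/47505 = (-5/4 - 47/56) - 11123/47505 = -117/56 - 11123/47505 = -6180973/2660280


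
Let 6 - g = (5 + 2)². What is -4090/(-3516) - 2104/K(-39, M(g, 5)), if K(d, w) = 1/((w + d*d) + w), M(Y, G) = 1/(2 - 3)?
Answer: -5618523763/1758 ≈ -3.1960e+6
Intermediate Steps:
g = -43 (g = 6 - (5 + 2)² = 6 - 1*7² = 6 - 1*49 = 6 - 49 = -43)
M(Y, G) = -1 (M(Y, G) = 1/(-1) = -1)
K(d, w) = 1/(d² + 2*w) (K(d, w) = 1/((w + d²) + w) = 1/(d² + 2*w))
-4090/(-3516) - 2104/K(-39, M(g, 5)) = -4090/(-3516) - 2104/(1/((-39)² + 2*(-1))) = -4090*(-1/3516) - 2104/(1/(1521 - 2)) = 2045/1758 - 2104/(1/1519) = 2045/1758 - 2104/1/1519 = 2045/1758 - 2104*1519 = 2045/1758 - 3195976 = -5618523763/1758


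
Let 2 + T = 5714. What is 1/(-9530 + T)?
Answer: -1/3818 ≈ -0.00026192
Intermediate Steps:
T = 5712 (T = -2 + 5714 = 5712)
1/(-9530 + T) = 1/(-9530 + 5712) = 1/(-3818) = -1/3818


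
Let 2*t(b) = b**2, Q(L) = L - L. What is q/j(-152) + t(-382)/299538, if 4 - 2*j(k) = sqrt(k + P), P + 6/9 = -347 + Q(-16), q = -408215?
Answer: (-366827276238*I + 36481*sqrt(4497))/(149769*(sqrt(4497) + 12*I)) ≈ -6332.8 - 35391.0*I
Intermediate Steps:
Q(L) = 0
P = -1043/3 (P = -2/3 + (-347 + 0) = -2/3 - 347 = -1043/3 ≈ -347.67)
t(b) = b**2/2
j(k) = 2 - sqrt(-1043/3 + k)/2 (j(k) = 2 - sqrt(k - 1043/3)/2 = 2 - sqrt(-1043/3 + k)/2)
q/j(-152) + t(-382)/299538 = -408215/(2 - sqrt(-3129 + 9*(-152))/6) + ((1/2)*(-382)**2)/299538 = -408215/(2 - sqrt(-3129 - 1368)/6) + ((1/2)*145924)*(1/299538) = -408215/(2 - I*sqrt(4497)/6) + 72962*(1/299538) = -408215/(2 - I*sqrt(4497)/6) + 36481/149769 = 36481/149769 - 408215/(2 - I*sqrt(4497)/6)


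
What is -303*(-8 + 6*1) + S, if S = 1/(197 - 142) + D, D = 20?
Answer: 34431/55 ≈ 626.02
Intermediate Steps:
S = 1101/55 (S = 1/(197 - 142) + 20 = 1/55 + 20 = 1101/55 ≈ 20.018)
-303*(-8 + 6*1) + S = -303*(-8 + 6*1) + 1101/55 = -303*(-8 + 6) + 1101/55 = -303*(-2) + 1101/55 = 606 + 1101/55 = 34431/55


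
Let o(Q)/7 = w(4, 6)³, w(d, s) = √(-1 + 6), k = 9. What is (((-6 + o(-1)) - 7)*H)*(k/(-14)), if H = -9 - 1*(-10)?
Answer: 117/14 - 45*√5/2 ≈ -41.954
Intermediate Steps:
w(d, s) = √5
o(Q) = 35*√5 (o(Q) = 7*(√5)³ = 7*(5*√5) = 35*√5)
H = 1 (H = -9 + 10 = 1)
(((-6 + o(-1)) - 7)*H)*(k/(-14)) = (((-6 + 35*√5) - 7)*1)*(9/(-14)) = ((-13 + 35*√5)*1)*(9*(-1/14)) = (-13 + 35*√5)*(-9/14) = 117/14 - 45*√5/2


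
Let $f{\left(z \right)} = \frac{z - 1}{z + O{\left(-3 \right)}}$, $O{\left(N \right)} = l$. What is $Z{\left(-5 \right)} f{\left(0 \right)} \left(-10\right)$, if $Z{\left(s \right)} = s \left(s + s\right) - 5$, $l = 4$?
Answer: $\frac{225}{2} \approx 112.5$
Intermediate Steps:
$Z{\left(s \right)} = -5 + 2 s^{2}$ ($Z{\left(s \right)} = s 2 s - 5 = 2 s^{2} - 5 = -5 + 2 s^{2}$)
$O{\left(N \right)} = 4$
$f{\left(z \right)} = \frac{-1 + z}{4 + z}$ ($f{\left(z \right)} = \frac{z - 1}{z + 4} = \frac{-1 + z}{4 + z}$)
$Z{\left(-5 \right)} f{\left(0 \right)} \left(-10\right) = \left(-5 + 2 \left(-5\right)^{2}\right) \frac{-1 + 0}{4 + 0} \left(-10\right) = \left(-5 + 2 \cdot 25\right) \frac{1}{4} \left(-1\right) \left(-10\right) = \left(-5 + 50\right) \frac{1}{4} \left(-1\right) \left(-10\right) = 45 \left(- \frac{1}{4}\right) \left(-10\right) = \left(- \frac{45}{4}\right) \left(-10\right) = \frac{225}{2}$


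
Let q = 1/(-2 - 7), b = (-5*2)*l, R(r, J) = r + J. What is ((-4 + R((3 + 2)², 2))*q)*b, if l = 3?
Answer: 230/3 ≈ 76.667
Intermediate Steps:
R(r, J) = J + r
b = -30 (b = -5*2*3 = -10*3 = -30)
q = -⅑ (q = 1/(-9) = -⅑ ≈ -0.11111)
((-4 + R((3 + 2)², 2))*q)*b = ((-4 + (2 + (3 + 2)²))*(-⅑))*(-30) = ((-4 + (2 + 5²))*(-⅑))*(-30) = ((-4 + (2 + 25))*(-⅑))*(-30) = ((-4 + 27)*(-⅑))*(-30) = (23*(-⅑))*(-30) = -23/9*(-30) = 230/3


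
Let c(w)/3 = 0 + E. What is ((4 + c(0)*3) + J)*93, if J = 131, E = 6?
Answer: 17577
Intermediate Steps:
c(w) = 18 (c(w) = 3*(0 + 6) = 3*6 = 18)
((4 + c(0)*3) + J)*93 = ((4 + 18*3) + 131)*93 = ((4 + 54) + 131)*93 = (58 + 131)*93 = 189*93 = 17577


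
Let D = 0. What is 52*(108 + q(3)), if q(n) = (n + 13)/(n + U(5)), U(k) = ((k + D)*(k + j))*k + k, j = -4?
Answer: 186160/33 ≈ 5641.2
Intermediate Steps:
U(k) = k + k**2*(-4 + k) (U(k) = ((k + 0)*(k - 4))*k + k = (k*(-4 + k))*k + k = k**2*(-4 + k) + k = k + k**2*(-4 + k))
q(n) = (13 + n)/(30 + n) (q(n) = (n + 13)/(n + 5*(1 + 5**2 - 4*5)) = (13 + n)/(n + 5*(1 + 25 - 20)) = (13 + n)/(n + 5*6) = (13 + n)/(n + 30) = (13 + n)/(30 + n))
52*(108 + q(3)) = 52*(108 + (13 + 3)/(30 + 3)) = 52*(108 + 16/33) = 52*(3580/33) = 186160/33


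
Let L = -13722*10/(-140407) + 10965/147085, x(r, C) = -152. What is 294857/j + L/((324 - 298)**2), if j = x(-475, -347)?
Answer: -205818751480079869/106100500645672 ≈ -1939.8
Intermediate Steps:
j = -152
L = 4344513291/4130352719 (L = -137220*(-1/140407) + 10965*(1/147085) = 137220/140407 + 2193/29417 = 4344513291/4130352719 ≈ 1.0518)
294857/j + L/((324 - 298)**2) = 294857/(-152) + 4344513291/(4130352719*((324 - 298)**2)) = 294857*(-1/152) + 4344513291/(4130352719*(26**2)) = -294857/152 + (4344513291/4130352719)/676 = -294857/152 + (4344513291/4130352719)*(1/676) = -294857/152 + 4344513291/2792118438044 = -205818751480079869/106100500645672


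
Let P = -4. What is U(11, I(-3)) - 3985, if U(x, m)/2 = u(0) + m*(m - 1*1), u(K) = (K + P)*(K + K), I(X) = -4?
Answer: -3945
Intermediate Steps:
u(K) = 2*K*(-4 + K) (u(K) = (K - 4)*(K + K) = (-4 + K)*(2*K) = 2*K*(-4 + K))
U(x, m) = 2*m*(-1 + m) (U(x, m) = 2*(2*0*(-4 + 0) + m*(m - 1*1)) = 2*(2*0*(-4) + m*(m - 1)) = 2*(0 + m*(-1 + m)) = 2*(m*(-1 + m)) = 2*m*(-1 + m))
U(11, I(-3)) - 3985 = 2*(-4)*(-1 - 4) - 3985 = 2*(-4)*(-5) - 3985 = 40 - 3985 = -3945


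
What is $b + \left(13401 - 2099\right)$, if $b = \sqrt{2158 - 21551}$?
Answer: $11302 + i \sqrt{19393} \approx 11302.0 + 139.26 i$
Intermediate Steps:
$b = i \sqrt{19393}$ ($b = \sqrt{-19393} = i \sqrt{19393} \approx 139.26 i$)
$b + \left(13401 - 2099\right) = i \sqrt{19393} + \left(13401 - 2099\right) = i \sqrt{19393} + 11302 = 11302 + i \sqrt{19393}$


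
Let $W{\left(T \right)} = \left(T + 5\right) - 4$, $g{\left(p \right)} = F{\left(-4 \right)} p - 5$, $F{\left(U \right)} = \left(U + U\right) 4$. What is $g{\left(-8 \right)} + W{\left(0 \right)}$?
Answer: $252$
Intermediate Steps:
$F{\left(U \right)} = 8 U$ ($F{\left(U \right)} = 2 U 4 = 8 U$)
$g{\left(p \right)} = -5 - 32 p$ ($g{\left(p \right)} = 8 \left(-4\right) p - 5 = - 32 p - 5 = -5 - 32 p$)
$W{\left(T \right)} = 1 + T$ ($W{\left(T \right)} = \left(5 + T\right) - 4 = 1 + T$)
$g{\left(-8 \right)} + W{\left(0 \right)} = \left(-5 - -256\right) + \left(1 + 0\right) = \left(-5 + 256\right) + 1 = 251 + 1 = 252$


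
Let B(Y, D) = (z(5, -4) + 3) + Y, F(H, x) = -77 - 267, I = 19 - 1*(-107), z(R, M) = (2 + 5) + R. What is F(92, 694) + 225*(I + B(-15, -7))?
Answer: 28006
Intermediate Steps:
z(R, M) = 7 + R
I = 126 (I = 19 + 107 = 126)
F(H, x) = -344
B(Y, D) = 15 + Y (B(Y, D) = ((7 + 5) + 3) + Y = (12 + 3) + Y = 15 + Y)
F(92, 694) + 225*(I + B(-15, -7)) = -344 + 225*(126 + (15 - 15)) = -344 + 225*(126 + 0) = -344 + 225*126 = -344 + 28350 = 28006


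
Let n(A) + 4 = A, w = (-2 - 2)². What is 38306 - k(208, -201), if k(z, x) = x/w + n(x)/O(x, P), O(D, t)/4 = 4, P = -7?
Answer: 306651/8 ≈ 38331.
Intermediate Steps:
O(D, t) = 16 (O(D, t) = 4*4 = 16)
w = 16 (w = (-4)² = 16)
n(A) = -4 + A
k(z, x) = -¼ + x/8 (k(z, x) = x/16 + (-4 + x)/16 = x*(1/16) + (-4 + x)*(1/16) = x/16 + (-¼ + x/16) = -¼ + x/8)
38306 - k(208, -201) = 38306 - (-¼ + (⅛)*(-201)) = 38306 - (-¼ - 201/8) = 38306 - 1*(-203/8) = 38306 + 203/8 = 306651/8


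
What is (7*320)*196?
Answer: 439040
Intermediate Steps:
(7*320)*196 = 2240*196 = 439040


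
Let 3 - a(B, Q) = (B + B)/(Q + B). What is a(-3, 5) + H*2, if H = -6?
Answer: -6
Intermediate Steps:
a(B, Q) = 3 - 2*B/(B + Q) (a(B, Q) = 3 - (B + B)/(Q + B) = 3 - 2*B/(B + Q))
a(-3, 5) + H*2 = (-3 + 3*5)/(-3 + 5) - 6*2 = (-3 + 15)/2 - 12 = (1/2)*12 - 12 = 6 - 12 = -6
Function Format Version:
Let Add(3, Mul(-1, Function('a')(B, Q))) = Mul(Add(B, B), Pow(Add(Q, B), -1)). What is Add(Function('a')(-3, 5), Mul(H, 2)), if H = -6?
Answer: -6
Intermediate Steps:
Function('a')(B, Q) = Add(3, Mul(-2, B, Pow(Add(B, Q), -1))) (Function('a')(B, Q) = Add(3, Mul(-1, Mul(Add(B, B), Pow(Add(Q, B), -1)))) = Add(3, Mul(-1, Mul(Mul(2, B), Pow(Add(B, Q), -1)))) = Add(3, Mul(-1, Mul(2, B, Pow(Add(B, Q), -1)))) = Add(3, Mul(-2, B, Pow(Add(B, Q), -1))))
Add(Function('a')(-3, 5), Mul(H, 2)) = Add(Mul(Pow(Add(-3, 5), -1), Add(-3, Mul(3, 5))), Mul(-6, 2)) = Add(Mul(Pow(2, -1), Add(-3, 15)), -12) = Add(Mul(Rational(1, 2), 12), -12) = Add(6, -12) = -6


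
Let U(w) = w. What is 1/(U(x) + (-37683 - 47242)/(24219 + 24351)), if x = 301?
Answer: 9714/2906929 ≈ 0.0033417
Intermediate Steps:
1/(U(x) + (-37683 - 47242)/(24219 + 24351)) = 1/(301 + (-37683 - 47242)/(24219 + 24351)) = 1/(301 - 84925/48570) = 1/(301 - 84925*1/48570) = 1/(301 - 16985/9714) = 1/(2906929/9714) = 9714/2906929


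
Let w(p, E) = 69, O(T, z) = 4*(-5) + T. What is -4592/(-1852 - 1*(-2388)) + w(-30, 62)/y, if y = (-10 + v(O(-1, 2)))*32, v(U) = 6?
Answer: -78095/8576 ≈ -9.1062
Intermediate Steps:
O(T, z) = -20 + T
y = -128 (y = (-10 + 6)*32 = -4*32 = -128)
-4592/(-1852 - 1*(-2388)) + w(-30, 62)/y = -4592/(-1852 - 1*(-2388)) + 69/(-128) = -4592/(-1852 + 2388) + 69*(-1/128) = -4592/536 - 69/128 = -4592*1/536 - 69/128 = -574/67 - 69/128 = -78095/8576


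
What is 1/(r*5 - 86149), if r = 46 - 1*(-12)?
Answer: -1/85859 ≈ -1.1647e-5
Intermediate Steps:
r = 58 (r = 46 + 12 = 58)
1/(r*5 - 86149) = 1/(58*5 - 86149) = 1/(290 - 86149) = 1/(-85859) = -1/85859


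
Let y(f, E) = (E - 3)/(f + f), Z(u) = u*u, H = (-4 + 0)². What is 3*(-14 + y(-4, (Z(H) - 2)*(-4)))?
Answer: 2721/8 ≈ 340.13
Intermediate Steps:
H = 16 (H = (-4)² = 16)
Z(u) = u²
y(f, E) = (-3 + E)/(2*f) (y(f, E) = (-3 + E)/((2*f)) = (-3 + E)*(1/(2*f)) = (-3 + E)/(2*f))
3*(-14 + y(-4, (Z(H) - 2)*(-4))) = 3*(-14 + (½)*(-3 + (16² - 2)*(-4))/(-4)) = 3*(-14 + (½)*(-¼)*(-3 + (256 - 2)*(-4))) = 3*(-14 + (½)*(-¼)*(-3 + 254*(-4))) = 3*(-14 + (½)*(-¼)*(-3 - 1016)) = 3*(-14 + (½)*(-¼)*(-1019)) = 3*(-14 + 1019/8) = 3*(907/8) = 2721/8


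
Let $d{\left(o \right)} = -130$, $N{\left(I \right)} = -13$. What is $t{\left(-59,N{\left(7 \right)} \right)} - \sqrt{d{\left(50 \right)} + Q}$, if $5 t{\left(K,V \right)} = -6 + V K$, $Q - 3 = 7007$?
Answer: $\frac{761}{5} - 4 \sqrt{430} \approx 69.254$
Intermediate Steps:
$Q = 7010$ ($Q = 3 + 7007 = 7010$)
$t{\left(K,V \right)} = - \frac{6}{5} + \frac{K V}{5}$ ($t{\left(K,V \right)} = \frac{-6 + V K}{5} = \frac{-6 + K V}{5} = - \frac{6}{5} + \frac{K V}{5}$)
$t{\left(-59,N{\left(7 \right)} \right)} - \sqrt{d{\left(50 \right)} + Q} = \left(- \frac{6}{5} + \frac{1}{5} \left(-59\right) \left(-13\right)\right) - \sqrt{-130 + 7010} = \left(- \frac{6}{5} + \frac{767}{5}\right) - \sqrt{6880} = \frac{761}{5} - 4 \sqrt{430}$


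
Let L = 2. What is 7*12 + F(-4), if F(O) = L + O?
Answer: 82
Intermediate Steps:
F(O) = 2 + O
7*12 + F(-4) = 7*12 + (2 - 4) = 84 - 2 = 82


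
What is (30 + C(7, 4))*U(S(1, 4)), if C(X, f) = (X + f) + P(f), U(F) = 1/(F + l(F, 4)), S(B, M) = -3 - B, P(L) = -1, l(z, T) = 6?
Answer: 20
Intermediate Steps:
U(F) = 1/(6 + F) (U(F) = 1/(F + 6) = 1/(6 + F))
C(X, f) = -1 + X + f (C(X, f) = (X + f) - 1 = -1 + X + f)
(30 + C(7, 4))*U(S(1, 4)) = (30 + (-1 + 7 + 4))/(6 + (-3 - 1*1)) = (30 + 10)/(6 + (-3 - 1)) = 40/(6 - 4) = 40/2 = 40*(½) = 20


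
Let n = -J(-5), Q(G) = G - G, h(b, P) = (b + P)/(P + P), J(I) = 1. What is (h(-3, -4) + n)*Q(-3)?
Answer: 0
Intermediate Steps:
h(b, P) = (P + b)/(2*P) (h(b, P) = (P + b)/((2*P)) = (P + b)*(1/(2*P)) = (P + b)/(2*P))
Q(G) = 0
n = -1 (n = -1*1 = -1)
(h(-3, -4) + n)*Q(-3) = ((1/2)*(-4 - 3)/(-4) - 1)*0 = ((1/2)*(-1/4)*(-7) - 1)*0 = (7/8 - 1)*0 = -1/8*0 = 0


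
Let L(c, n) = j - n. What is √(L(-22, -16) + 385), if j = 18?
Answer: √419 ≈ 20.469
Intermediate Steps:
L(c, n) = 18 - n
√(L(-22, -16) + 385) = √((18 - 1*(-16)) + 385) = √((18 + 16) + 385) = √(34 + 385) = √419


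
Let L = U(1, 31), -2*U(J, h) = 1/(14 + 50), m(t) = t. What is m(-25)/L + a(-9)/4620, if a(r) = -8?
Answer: 3695998/1155 ≈ 3200.0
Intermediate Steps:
U(J, h) = -1/128 (U(J, h) = -1/(2*(14 + 50)) = -½/64 = -½*1/64 = -1/128)
L = -1/128 ≈ -0.0078125
m(-25)/L + a(-9)/4620 = -25/(-1/128) - 8/4620 = -25*(-128) - 8*1/4620 = 3200 - 2/1155 = 3695998/1155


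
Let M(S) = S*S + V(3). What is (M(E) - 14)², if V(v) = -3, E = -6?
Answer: 361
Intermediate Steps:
M(S) = -3 + S² (M(S) = S*S - 3 = S² - 3 = -3 + S²)
(M(E) - 14)² = ((-3 + (-6)²) - 14)² = ((-3 + 36) - 14)² = (33 - 14)² = 19² = 361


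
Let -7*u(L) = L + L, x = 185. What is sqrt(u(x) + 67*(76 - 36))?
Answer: sqrt(128730)/7 ≈ 51.256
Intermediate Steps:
u(L) = -2*L/7 (u(L) = -(L + L)/7 = -2*L/7)
sqrt(u(x) + 67*(76 - 36)) = sqrt(-2/7*185 + 67*(76 - 36)) = sqrt(-370/7 + 67*40) = sqrt(-370/7 + 2680) = sqrt(18390/7) = sqrt(128730)/7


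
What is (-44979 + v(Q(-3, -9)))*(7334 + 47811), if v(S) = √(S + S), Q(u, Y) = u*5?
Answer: -2480366955 + 55145*I*√30 ≈ -2.4804e+9 + 3.0204e+5*I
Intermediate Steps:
Q(u, Y) = 5*u
v(S) = √2*√S (v(S) = √(2*S) = √2*√S)
(-44979 + v(Q(-3, -9)))*(7334 + 47811) = (-44979 + √2*√(5*(-3)))*(7334 + 47811) = (-44979 + √2*√(-15))*55145 = (-44979 + √2*(I*√15))*55145 = (-44979 + I*√30)*55145 = -2480366955 + 55145*I*√30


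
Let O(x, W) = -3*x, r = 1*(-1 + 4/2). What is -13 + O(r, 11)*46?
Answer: -151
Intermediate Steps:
r = 1 (r = 1*(-1 + 4*(1/2)) = 1*(-1 + 2) = 1*1 = 1)
-13 + O(r, 11)*46 = -13 - 3*1*46 = -13 - 3*46 = -13 - 138 = -151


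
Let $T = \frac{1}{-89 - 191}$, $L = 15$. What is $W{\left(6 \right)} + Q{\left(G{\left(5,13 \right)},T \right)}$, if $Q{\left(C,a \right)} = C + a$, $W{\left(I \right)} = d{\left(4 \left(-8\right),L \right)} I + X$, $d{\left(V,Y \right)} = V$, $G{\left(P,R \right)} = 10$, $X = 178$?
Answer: $- \frac{1121}{280} \approx -4.0036$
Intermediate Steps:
$W{\left(I \right)} = 178 - 32 I$ ($W{\left(I \right)} = 4 \left(-8\right) I + 178 = - 32 I + 178 = 178 - 32 I$)
$T = - \frac{1}{280}$ ($T = \frac{1}{-280} = - \frac{1}{280} \approx -0.0035714$)
$W{\left(6 \right)} + Q{\left(G{\left(5,13 \right)},T \right)} = \left(178 - 192\right) + \left(10 - \frac{1}{280}\right) = \left(178 - 192\right) + \frac{2799}{280} = -14 + \frac{2799}{280} = - \frac{1121}{280}$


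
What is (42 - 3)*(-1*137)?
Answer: -5343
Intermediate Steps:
(42 - 3)*(-1*137) = 39*(-137) = -5343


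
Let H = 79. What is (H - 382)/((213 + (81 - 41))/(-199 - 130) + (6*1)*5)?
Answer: -99687/9617 ≈ -10.366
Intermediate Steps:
(H - 382)/((213 + (81 - 41))/(-199 - 130) + (6*1)*5) = (79 - 382)/((213 + (81 - 41))/(-199 - 130) + (6*1)*5) = -303/((213 + 40)/(-329) + 6*5) = -303/(253*(-1/329) + 30) = -303/(-253/329 + 30) = -303/9617/329 = -303*329/9617 = -99687/9617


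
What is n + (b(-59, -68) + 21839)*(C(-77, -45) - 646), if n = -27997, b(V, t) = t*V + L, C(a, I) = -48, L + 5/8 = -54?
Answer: -71722725/4 ≈ -1.7931e+7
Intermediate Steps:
L = -437/8 (L = -5/8 - 54 = -437/8 ≈ -54.625)
b(V, t) = -437/8 + V*t (b(V, t) = t*V - 437/8 = V*t - 437/8 = -437/8 + V*t)
n + (b(-59, -68) + 21839)*(C(-77, -45) - 646) = -27997 + ((-437/8 - 59*(-68)) + 21839)*(-48 - 646) = -27997 + ((-437/8 + 4012) + 21839)*(-694) = -27997 + (31659/8 + 21839)*(-694) = -27997 + (206371/8)*(-694) = -27997 - 71610737/4 = -71722725/4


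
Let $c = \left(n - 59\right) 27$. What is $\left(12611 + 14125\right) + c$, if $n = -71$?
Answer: $23226$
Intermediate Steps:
$c = -3510$ ($c = \left(-71 - 59\right) 27 = \left(-130\right) 27 = -3510$)
$\left(12611 + 14125\right) + c = \left(12611 + 14125\right) - 3510 = 26736 - 3510 = 23226$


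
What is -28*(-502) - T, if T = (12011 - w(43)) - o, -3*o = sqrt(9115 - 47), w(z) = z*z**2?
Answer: 81552 - 2*sqrt(2267)/3 ≈ 81520.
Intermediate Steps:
w(z) = z**3
o = -2*sqrt(2267)/3 (o = -sqrt(9115 - 47)/3 = -2*sqrt(2267)/3 ≈ -31.742)
T = -67496 + 2*sqrt(2267)/3 (T = (12011 - 1*43**3) - (-2)*sqrt(2267)/3 = (12011 - 1*79507) + 2*sqrt(2267)/3 = (12011 - 79507) + 2*sqrt(2267)/3 = -67496 + 2*sqrt(2267)/3 ≈ -67464.)
-28*(-502) - T = -28*(-502) - (-67496 + 2*sqrt(2267)/3) = 14056 + (67496 - 2*sqrt(2267)/3) = 81552 - 2*sqrt(2267)/3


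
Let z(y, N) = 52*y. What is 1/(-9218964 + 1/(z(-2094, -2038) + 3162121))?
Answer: -3053233/28147645110611 ≈ -1.0847e-7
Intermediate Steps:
1/(-9218964 + 1/(z(-2094, -2038) + 3162121)) = 1/(-9218964 + 1/(52*(-2094) + 3162121)) = 1/(-9218964 + 1/(-108888 + 3162121)) = 1/(-9218964 + 1/3053233) = 1/(-28147645110611/3053233) = -3053233/28147645110611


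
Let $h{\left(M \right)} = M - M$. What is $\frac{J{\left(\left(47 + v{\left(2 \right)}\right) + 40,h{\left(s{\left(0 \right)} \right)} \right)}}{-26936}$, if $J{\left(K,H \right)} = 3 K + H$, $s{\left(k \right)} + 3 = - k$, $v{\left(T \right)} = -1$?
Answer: $- \frac{129}{13468} \approx -0.0095783$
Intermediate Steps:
$s{\left(k \right)} = -3 - k$
$h{\left(M \right)} = 0$
$J{\left(K,H \right)} = H + 3 K$
$\frac{J{\left(\left(47 + v{\left(2 \right)}\right) + 40,h{\left(s{\left(0 \right)} \right)} \right)}}{-26936} = \frac{0 + 3 \left(\left(47 - 1\right) + 40\right)}{-26936} = \left(0 + 3 \left(46 + 40\right)\right) \left(- \frac{1}{26936}\right) = \left(0 + 3 \cdot 86\right) \left(- \frac{1}{26936}\right) = \left(0 + 258\right) \left(- \frac{1}{26936}\right) = 258 \left(- \frac{1}{26936}\right) = - \frac{129}{13468}$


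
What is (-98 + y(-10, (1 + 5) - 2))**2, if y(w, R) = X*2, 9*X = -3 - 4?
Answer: 802816/81 ≈ 9911.3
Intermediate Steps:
X = -7/9 (X = (-3 - 4)/9 = (1/9)*(-7) = -7/9 ≈ -0.77778)
y(w, R) = -14/9 (y(w, R) = -7/9*2 = -14/9)
(-98 + y(-10, (1 + 5) - 2))**2 = (-98 - 14/9)**2 = (-896/9)**2 = 802816/81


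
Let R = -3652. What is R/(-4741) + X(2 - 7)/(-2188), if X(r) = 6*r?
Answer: 369673/471514 ≈ 0.78401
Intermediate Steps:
R/(-4741) + X(2 - 7)/(-2188) = -3652/(-4741) + (6*(2 - 7))/(-2188) = -3652*(-1/4741) + (6*(-5))*(-1/2188) = 332/431 - 30*(-1/2188) = 332/431 + 15/1094 = 369673/471514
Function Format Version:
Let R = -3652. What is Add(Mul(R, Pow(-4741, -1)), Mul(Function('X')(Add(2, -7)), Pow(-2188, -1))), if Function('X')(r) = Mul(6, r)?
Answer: Rational(369673, 471514) ≈ 0.78401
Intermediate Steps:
Add(Mul(R, Pow(-4741, -1)), Mul(Function('X')(Add(2, -7)), Pow(-2188, -1))) = Add(Mul(-3652, Pow(-4741, -1)), Mul(Mul(6, Add(2, -7)), Pow(-2188, -1))) = Add(Mul(-3652, Rational(-1, 4741)), Mul(Mul(6, -5), Rational(-1, 2188))) = Add(Rational(332, 431), Mul(-30, Rational(-1, 2188))) = Add(Rational(332, 431), Rational(15, 1094)) = Rational(369673, 471514)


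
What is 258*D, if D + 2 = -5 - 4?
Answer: -2838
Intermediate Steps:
D = -11 (D = -2 + (-5 - 4) = -2 - 9 = -11)
258*D = 258*(-11) = -2838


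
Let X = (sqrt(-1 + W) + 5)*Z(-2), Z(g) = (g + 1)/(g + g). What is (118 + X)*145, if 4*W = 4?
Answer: 69165/4 ≈ 17291.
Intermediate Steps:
W = 1 (W = (1/4)*4 = 1)
Z(g) = (1 + g)/(2*g) (Z(g) = (1 + g)/((2*g)) = (1 + g)*(1/(2*g)) = (1 + g)/(2*g))
X = 5/4 (X = (sqrt(-1 + 1) + 5)*((1/2)*(1 - 2)/(-2)) = (sqrt(0) + 5)*((1/2)*(-1/2)*(-1)) = (0 + 5)*(1/4) = 5*(1/4) = 5/4 ≈ 1.2500)
(118 + X)*145 = (118 + 5/4)*145 = (477/4)*145 = 69165/4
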